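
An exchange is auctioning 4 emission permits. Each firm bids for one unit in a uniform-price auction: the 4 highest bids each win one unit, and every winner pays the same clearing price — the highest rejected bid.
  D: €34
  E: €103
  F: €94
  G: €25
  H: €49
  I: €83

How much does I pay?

Bids ranked high→low: 103 (E), 94 (F), 83 (I), 49 (H), 34 (D), 25 (G)
Top 4: E, F, I, H.
Highest unsuccessful bid: €34 → clearing price.
I wins → pays €34.

I pays €34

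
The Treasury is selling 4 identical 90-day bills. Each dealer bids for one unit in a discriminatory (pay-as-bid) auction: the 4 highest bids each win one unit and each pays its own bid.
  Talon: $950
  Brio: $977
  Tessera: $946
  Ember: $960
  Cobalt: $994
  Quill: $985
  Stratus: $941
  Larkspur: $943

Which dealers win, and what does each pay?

Cobalt $994, Quill $985, Brio $977, Ember $960

Sorting: 994 (Cobalt), 985 (Quill), 977 (Brio), 960 (Ember), 950 (Talon), 946 (Tessera), …
Winners (4 units): Cobalt, Quill, Brio, Ember.
Each winner pays its own bid: Cobalt $994, Quill $985, Brio $977, Ember $960.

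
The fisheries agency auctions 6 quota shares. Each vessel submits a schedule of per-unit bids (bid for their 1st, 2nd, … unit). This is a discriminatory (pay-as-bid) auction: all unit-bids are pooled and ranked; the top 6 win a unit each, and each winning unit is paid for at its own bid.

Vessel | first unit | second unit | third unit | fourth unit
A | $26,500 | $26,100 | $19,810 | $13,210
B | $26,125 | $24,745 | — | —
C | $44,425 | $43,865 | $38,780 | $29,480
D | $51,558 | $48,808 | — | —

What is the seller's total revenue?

Total revenue: $256,916

Pooled unit-bids ranked (top 6): 51,558 (D-1), 48,808 (D-2), 44,425 (C-1), 43,865 (C-2), 38,780 (C-3), 29,480 (C-4)
Next rejected bid: $26,500 (not a price — pay-as-bid).
Each winning unit pays its own bid.
Revenue = 51,558 + 48,808 + 44,425 + 43,865 + 38,780 + 29,480 = $256,916.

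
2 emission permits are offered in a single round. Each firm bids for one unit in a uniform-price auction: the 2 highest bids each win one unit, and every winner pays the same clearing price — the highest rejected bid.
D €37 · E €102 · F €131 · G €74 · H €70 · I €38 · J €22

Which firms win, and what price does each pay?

F, E; each pays €74

Ordering the bids: 131 (F), 102 (E), 74 (G), 70 (H), …
Winners (2 units): F, E.
Clearing price = highest rejected bid = €74.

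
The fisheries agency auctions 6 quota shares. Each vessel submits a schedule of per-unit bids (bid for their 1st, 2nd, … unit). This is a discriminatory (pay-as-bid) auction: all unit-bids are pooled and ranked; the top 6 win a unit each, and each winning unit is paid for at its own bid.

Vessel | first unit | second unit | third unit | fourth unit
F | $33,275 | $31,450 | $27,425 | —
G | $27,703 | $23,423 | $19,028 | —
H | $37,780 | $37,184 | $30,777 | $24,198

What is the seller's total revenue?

All unit-bids, highest first — top 6: 37,780 (H-1), 37,184 (H-2), 33,275 (F-1), 31,450 (F-2), 30,777 (H-3), 27,703 (G-1)
Next rejected bid: $27,425 (not a price — pay-as-bid).
Each winning unit pays its own bid.
Revenue = 37,780 + 37,184 + 33,275 + 31,450 + 30,777 + 27,703 = $198,169.

Total revenue: $198,169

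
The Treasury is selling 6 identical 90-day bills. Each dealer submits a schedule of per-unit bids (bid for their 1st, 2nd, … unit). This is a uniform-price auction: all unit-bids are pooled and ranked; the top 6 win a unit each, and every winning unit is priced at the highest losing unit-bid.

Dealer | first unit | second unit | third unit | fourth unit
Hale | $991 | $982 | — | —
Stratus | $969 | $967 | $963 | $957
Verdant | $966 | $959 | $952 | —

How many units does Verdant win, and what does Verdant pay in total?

All unit-bids, highest first — top 6: 991 (Hale-1), 982 (Hale-2), 969 (Stratus-1), 967 (Stratus-2), 966 (Verdant-1), 963 (Stratus-3)
Highest rejected unit-bid = $959.
Verdant wins 1 unit(s) at $959 each.

Verdant: 1 unit, pays $959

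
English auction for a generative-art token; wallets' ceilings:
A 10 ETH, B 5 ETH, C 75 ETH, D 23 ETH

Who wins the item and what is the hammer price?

C wins at 23 ETH

Limits in order: 75 (C) > 23 (D) > 10 (A) > 5 (B)
Once the price passes 23 ETH, only C is left; the hammer falls at D's limit of 23 ETH.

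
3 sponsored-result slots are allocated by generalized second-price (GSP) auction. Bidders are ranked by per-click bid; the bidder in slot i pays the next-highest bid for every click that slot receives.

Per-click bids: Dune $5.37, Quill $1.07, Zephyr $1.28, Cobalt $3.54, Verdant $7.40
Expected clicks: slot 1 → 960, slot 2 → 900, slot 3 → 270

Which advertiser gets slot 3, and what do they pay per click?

Cobalt; $1.28 per click

Ranked by bid: $7.40 (Verdant) > $5.37 (Dune) > $3.54 (Cobalt) > $1.28 (Zephyr) > …
Slot 3 goes to the third-ranked bidder, Cobalt, who pays the next bid down: $1.28/click.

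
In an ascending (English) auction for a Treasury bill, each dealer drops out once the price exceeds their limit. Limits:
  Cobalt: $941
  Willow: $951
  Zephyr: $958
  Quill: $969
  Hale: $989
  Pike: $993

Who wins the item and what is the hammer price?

Pike wins at $989

Limits ranked: 993 (Pike) > 989 (Hale) > 969 (Quill) > 958 (Zephyr) > 951 (Willow) > 941 (Cobalt)
Hale is the last rival to drop out, at $989; Pike remains and wins at that price.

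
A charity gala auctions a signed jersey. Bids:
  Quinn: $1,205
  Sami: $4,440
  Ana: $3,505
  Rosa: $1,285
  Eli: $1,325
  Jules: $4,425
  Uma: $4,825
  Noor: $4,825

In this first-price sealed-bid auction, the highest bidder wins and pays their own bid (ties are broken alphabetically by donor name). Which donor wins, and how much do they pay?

Rule: the highest bidder wins and pays their own bid.
Bids ranked: 4,825 (Noor) > 4,825 (Uma) > 4,440 (Sami) > 4,425 (Jules) > 3,505 (Ana) > 1,325 (Eli) > …
Noor and Uma tie at $4,825; tie-break gives it to Noor.
First-price: Noor pays what they bid, $4,825.

Noor pays $4,825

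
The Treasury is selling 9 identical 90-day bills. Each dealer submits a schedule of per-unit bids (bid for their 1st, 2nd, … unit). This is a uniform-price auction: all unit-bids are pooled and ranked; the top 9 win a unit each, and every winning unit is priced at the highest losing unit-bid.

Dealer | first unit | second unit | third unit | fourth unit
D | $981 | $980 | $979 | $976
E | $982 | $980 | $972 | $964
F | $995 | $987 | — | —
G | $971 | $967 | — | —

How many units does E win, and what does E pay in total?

E: 3 units, pays $2,913

Pooled unit-bids ranked (top 9): 995 (F-1), 987 (F-2), 982 (E-1), 981 (D-1), 980 (D-2), 980 (E-2), 979 (D-3), 976 (D-4), 972 (E-3)
The (k+1)-th unit-bid is $971.
E wins 3 unit(s) at $971 each.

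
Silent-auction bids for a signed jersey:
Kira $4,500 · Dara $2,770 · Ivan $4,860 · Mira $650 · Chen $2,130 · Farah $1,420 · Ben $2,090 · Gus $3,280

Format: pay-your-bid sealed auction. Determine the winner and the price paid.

Ivan pays $4,860

Pay-your-bid sealed auction: the highest bidder wins and pays their own bid.
Bids ranked: 4,860 (Ivan) > 4,500 (Kira) > 3,280 (Gus) > 2,770 (Dara) > 2,130 (Chen) > 2,090 (Ben) > …
First-price: Ivan pays what they bid, $4,860.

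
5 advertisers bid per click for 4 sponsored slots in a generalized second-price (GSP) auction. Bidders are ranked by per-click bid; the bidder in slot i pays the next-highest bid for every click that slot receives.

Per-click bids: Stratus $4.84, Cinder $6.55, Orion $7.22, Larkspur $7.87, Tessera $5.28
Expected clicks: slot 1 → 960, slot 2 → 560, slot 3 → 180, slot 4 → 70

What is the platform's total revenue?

Total revenue: $11888.40

Sorting advertisers: $7.87 (Larkspur) > $7.22 (Orion) > $6.55 (Cinder) > $5.28 (Tessera) > $4.84 (Stratus)
Slot 1: Larkspur pays $7.22 × 960 = $6931.20
Slot 2: Orion pays $6.55 × 560 = $3668.00
Slot 3: Cinder pays $5.28 × 180 = $950.40
Slot 4: Tessera pays $4.84 × 70 = $338.80
Total = $11888.40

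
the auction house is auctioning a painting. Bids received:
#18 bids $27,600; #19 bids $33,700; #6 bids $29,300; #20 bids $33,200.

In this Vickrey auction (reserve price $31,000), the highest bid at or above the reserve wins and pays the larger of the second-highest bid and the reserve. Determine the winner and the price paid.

Bids in order: 33,700 (#19) > 33,200 (#20) > 29,300 (#6) > 27,600 (#18)
Highest eligible bid: #19 at $33,700.
max(second-highest $33,200, reserve $31,000) = $33,200; the reserve does not bind.

#19 pays $33,200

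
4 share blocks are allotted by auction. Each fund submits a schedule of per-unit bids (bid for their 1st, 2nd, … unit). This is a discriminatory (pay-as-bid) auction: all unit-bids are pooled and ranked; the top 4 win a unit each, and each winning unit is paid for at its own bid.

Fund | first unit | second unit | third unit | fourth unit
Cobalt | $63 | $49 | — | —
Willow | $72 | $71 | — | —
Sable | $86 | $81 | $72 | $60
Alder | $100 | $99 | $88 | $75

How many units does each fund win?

Alder 3, Sable 1

Pooled unit-bids ranked (top 4): 100 (Alder-1), 99 (Alder-2), 88 (Alder-3), 86 (Sable-1)
Next rejected bid: $81 (not a price — pay-as-bid).
Allocation: Alder 3, Sable 1.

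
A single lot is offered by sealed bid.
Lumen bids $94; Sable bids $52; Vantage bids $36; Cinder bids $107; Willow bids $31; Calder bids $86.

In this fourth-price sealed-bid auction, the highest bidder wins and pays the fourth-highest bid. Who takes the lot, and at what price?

Cinder pays $52

Sorting bids: 107 (Cinder) > 94 (Lumen) > 86 (Calder) > 52 (Sable) > 36 (Vantage) > 31 (Willow)
Cinder is highest; pays the fourth-highest bid, $52.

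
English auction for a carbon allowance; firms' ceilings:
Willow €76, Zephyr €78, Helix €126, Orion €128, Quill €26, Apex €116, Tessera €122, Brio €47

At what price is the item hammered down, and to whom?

Ascending (English) auction: the price rises until one bidder remains; the winner pays the price at which the last rival dropped out.
Limits in order: 128 (Orion) > 126 (Helix) > 122 (Tessera) > 116 (Apex) > 78 (Zephyr) > 76 (Willow) > …
Once the price passes €126, only Orion is left; the hammer falls at Helix's limit of €126.

Orion wins at €126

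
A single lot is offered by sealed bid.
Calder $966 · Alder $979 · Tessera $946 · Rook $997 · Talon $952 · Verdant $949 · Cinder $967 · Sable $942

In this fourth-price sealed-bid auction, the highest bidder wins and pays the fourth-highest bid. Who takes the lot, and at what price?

Rook pays $966

Fourth-price sealed-bid auction: the highest bidder wins and pays the fourth-highest bid.
Sorting bids: 997 (Rook) > 979 (Alder) > 967 (Cinder) > 966 (Calder) > 952 (Talon) > 949 (Verdant) > …
Rook is highest; pays the fourth-highest bid, $966.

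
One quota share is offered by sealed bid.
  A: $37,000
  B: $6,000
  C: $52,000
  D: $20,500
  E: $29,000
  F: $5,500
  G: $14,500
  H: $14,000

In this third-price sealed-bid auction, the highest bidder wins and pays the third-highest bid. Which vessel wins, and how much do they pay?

Sorting bids: 52,000 (C) > 37,000 (A) > 29,000 (E) > 20,500 (D) > 14,500 (G) > 14,000 (H) > …
C wins; payment is bid #3 in the ranking = $29,000.

C pays $29,000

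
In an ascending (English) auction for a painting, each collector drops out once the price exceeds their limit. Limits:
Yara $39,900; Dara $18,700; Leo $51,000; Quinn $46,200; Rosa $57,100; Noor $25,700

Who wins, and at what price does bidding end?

Limits in order: 57,100 (Rosa) > 51,000 (Leo) > 46,200 (Quinn) > 39,900 (Yara) > 25,700 (Noor) > 18,700 (Dara)
Once the price passes $51,000, only Rosa is left; the hammer falls at Leo's limit of $51,000.

Rosa wins at $51,000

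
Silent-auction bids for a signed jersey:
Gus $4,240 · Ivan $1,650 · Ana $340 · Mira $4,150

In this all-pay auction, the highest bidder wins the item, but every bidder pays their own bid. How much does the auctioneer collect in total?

All-pay auction: the highest bidder wins the item, but every bidder pays their own bid.
Bids ranked: 4,240 (Gus) > 4,150 (Mira) > 1,650 (Ivan) > 340 (Ana)
Every bidder forfeits their bid regardless of winning.
Revenue = 4,240 + 1,650 + 340 + 4,150 = $10,380.

Total revenue: $10,380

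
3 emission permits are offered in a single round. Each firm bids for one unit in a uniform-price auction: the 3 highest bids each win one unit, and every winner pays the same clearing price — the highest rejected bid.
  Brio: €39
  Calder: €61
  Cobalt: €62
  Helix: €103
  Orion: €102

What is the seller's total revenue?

Sorting: 103 (Helix), 102 (Orion), 62 (Cobalt), 61 (Calder), 39 (Brio)
Winners (3 units): Helix, Orion, Cobalt.
Highest unsuccessful bid: €61 → clearing price.
Total revenue = 3 × €61 = €183.

Total revenue: €183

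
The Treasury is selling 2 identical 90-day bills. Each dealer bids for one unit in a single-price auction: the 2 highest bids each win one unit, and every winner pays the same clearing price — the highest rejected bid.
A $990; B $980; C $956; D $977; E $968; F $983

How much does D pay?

D pays $0

Bids ranked high→low: 990 (A), 983 (F), 980 (B), 977 (D), …
The 2 highest are A, F.
Clearing price = highest rejected bid = $980.
D does not win → pays $0.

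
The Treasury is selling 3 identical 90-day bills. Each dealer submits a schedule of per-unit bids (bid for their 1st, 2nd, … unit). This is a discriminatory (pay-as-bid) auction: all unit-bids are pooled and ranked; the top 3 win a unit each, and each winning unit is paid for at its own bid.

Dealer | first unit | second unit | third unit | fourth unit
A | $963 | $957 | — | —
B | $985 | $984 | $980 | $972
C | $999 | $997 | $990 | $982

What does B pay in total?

All unit-bids, highest first — top 3: 999 (C-1), 997 (C-2), 990 (C-3)
Next rejected bid: $985 (not a price — pay-as-bid).
B wins no units.

B pays $0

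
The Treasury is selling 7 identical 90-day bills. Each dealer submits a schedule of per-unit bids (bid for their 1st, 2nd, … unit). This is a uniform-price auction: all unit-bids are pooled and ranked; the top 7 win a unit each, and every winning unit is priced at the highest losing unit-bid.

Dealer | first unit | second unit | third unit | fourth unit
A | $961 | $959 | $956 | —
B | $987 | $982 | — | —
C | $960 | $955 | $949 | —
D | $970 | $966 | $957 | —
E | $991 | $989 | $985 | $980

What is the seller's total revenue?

All unit-bids, highest first — top 7: 991 (E-1), 989 (E-2), 987 (B-1), 985 (E-3), 982 (B-2), 980 (E-4), 970 (D-1)
First bid not allocated: $966.
Allocation: B 2, D 1, E 4. Every unit priced at $966.
Revenue = 7 × 966 = $6,762.

Total revenue: $6,762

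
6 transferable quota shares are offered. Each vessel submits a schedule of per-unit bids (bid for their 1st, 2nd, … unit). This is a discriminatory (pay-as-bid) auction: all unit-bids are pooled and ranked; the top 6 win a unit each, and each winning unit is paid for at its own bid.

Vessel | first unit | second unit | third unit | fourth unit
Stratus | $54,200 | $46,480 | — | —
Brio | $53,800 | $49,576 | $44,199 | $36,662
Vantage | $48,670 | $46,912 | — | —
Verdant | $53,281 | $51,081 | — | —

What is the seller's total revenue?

Pooled unit-bids ranked (top 6): 54,200 (Stratus-1), 53,800 (Brio-1), 53,281 (Verdant-1), 51,081 (Verdant-2), 49,576 (Brio-2), 48,670 (Vantage-1)
Next rejected bid: $46,912 (not a price — pay-as-bid).
Each winning unit pays its own bid.
Revenue = 54,200 + 53,800 + 53,281 + 51,081 + 49,576 + 48,670 = $310,608.

Total revenue: $310,608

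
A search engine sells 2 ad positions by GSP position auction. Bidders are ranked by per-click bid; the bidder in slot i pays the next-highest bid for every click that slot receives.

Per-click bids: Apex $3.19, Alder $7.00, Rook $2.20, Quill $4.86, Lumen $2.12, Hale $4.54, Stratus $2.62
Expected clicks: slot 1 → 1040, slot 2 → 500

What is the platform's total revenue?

Per-click bids in order: $7.00 (Alder) > $4.86 (Quill) > $4.54 (Hale) > …
Slot 1: Alder pays $4.86 × 1040 = $5054.40
Slot 2: Quill pays $4.54 × 500 = $2270.00
Total = $7324.40

Total revenue: $7324.40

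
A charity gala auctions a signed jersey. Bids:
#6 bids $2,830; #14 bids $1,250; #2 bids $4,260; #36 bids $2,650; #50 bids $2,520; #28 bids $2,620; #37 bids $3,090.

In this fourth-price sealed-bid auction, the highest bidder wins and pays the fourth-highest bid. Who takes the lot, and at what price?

#2 pays $2,650

Sorting bids: 4,260 (#2) > 3,090 (#37) > 2,830 (#6) > 2,650 (#36) > 2,620 (#28) > 2,520 (#50) > …
#2 wins; payment is bid #4 in the ranking = $2,650.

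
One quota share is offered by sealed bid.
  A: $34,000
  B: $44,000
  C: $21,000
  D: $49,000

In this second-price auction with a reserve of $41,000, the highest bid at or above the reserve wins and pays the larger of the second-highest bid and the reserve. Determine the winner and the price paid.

Bids in order: 49,000 (D) > 44,000 (B) > 34,000 (A) > 21,000 (C)
D has the top bid at or above the reserve ($49,000).
Second-highest bid $44,000 exceeds the reserve $41,000 → payment $44,000.

D pays $44,000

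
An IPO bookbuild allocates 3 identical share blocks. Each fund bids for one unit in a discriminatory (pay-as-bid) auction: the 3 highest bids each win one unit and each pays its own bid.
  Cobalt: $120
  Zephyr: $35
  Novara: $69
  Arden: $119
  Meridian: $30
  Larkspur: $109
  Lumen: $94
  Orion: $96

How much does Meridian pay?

Sorting: 120 (Cobalt), 119 (Arden), 109 (Larkspur), 96 (Orion), 94 (Lumen), …
The 3 highest are Cobalt, Arden, Larkspur.
Meridian does not win → $0.

Meridian pays $0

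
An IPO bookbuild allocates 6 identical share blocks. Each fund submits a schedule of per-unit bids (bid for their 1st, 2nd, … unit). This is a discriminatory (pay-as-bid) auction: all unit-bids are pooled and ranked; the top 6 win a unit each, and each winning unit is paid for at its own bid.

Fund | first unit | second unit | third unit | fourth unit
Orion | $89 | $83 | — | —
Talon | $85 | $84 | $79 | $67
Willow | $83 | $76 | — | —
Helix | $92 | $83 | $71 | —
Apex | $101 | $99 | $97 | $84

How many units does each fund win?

Apex 3, Helix 1, Orion 1, Talon 1

Pooled unit-bids ranked (top 6): 101 (Apex-1), 99 (Apex-2), 97 (Apex-3), 92 (Helix-1), 89 (Orion-1), 85 (Talon-1)
Next rejected bid: $84 (not a price — pay-as-bid).
Allocation: Apex 3, Helix 1, Orion 1, Talon 1.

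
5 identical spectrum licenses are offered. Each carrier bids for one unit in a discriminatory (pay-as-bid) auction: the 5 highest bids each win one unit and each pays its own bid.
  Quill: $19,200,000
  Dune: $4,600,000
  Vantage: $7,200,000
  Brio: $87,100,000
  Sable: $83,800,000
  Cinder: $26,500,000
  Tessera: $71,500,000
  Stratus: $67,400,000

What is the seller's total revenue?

Total revenue: $336,300,000

Bids ranked high→low: 87,100,000 (Brio), 83,800,000 (Sable), 71,500,000 (Tessera), 67,400,000 (Stratus), 26,500,000 (Cinder), 19,200,000 (Quill), 7,200,000 (Vantage), …
The 5 highest are Brio, Sable, Tessera, Stratus, Cinder.
Total revenue = 87,100,000 + 83,800,000 + 71,500,000 + 67,400,000 + 26,500,000 = $336,300,000.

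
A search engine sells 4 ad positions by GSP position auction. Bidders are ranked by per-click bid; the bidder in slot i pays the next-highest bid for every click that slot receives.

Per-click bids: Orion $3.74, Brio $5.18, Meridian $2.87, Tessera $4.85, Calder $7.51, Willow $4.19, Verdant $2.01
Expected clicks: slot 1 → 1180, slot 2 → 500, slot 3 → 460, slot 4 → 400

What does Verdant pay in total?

Verdant pays $0.00

Per-click bids in order: $7.51 (Calder) > $5.18 (Brio) > $4.85 (Tessera) > $4.19 (Willow) > $3.74 (Orion) > …
Verdant ranks below slot 4 → no slot, pays nothing.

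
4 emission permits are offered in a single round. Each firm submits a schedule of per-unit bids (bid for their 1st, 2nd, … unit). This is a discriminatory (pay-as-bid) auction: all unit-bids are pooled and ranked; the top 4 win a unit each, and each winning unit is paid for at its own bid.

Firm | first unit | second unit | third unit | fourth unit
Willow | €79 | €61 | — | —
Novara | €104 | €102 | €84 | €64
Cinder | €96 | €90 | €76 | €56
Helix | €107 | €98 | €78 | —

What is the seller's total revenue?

Total revenue: €411

All unit-bids, highest first — top 4: 107 (Helix-1), 104 (Novara-1), 102 (Novara-2), 98 (Helix-2)
Next rejected bid: €96 (not a price — pay-as-bid).
Each winning unit pays its own bid.
Revenue = 107 + 104 + 102 + 98 = €411.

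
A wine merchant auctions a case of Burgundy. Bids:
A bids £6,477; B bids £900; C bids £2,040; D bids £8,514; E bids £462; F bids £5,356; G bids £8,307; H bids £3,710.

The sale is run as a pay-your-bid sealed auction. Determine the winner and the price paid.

Bids in order: 8,514 (D) > 8,307 (G) > 6,477 (A) > 5,356 (F) > 3,710 (H) > 2,040 (C) > …
D has the highest bid and pays exactly that: £8,514.

D pays £8,514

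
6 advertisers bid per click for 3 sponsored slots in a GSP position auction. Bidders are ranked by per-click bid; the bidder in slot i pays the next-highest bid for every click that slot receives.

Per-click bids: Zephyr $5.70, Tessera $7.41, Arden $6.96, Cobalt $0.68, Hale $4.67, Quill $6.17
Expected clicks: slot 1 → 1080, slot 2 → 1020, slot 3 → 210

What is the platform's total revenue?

Sorting advertisers: $7.41 (Tessera) > $6.96 (Arden) > $6.17 (Quill) > $5.70 (Zephyr) > …
Slot 1: Tessera pays $6.96 × 1080 = $7516.80
Slot 2: Arden pays $6.17 × 1020 = $6293.40
Slot 3: Quill pays $5.70 × 210 = $1197.00
Total = $15007.20

Total revenue: $15007.20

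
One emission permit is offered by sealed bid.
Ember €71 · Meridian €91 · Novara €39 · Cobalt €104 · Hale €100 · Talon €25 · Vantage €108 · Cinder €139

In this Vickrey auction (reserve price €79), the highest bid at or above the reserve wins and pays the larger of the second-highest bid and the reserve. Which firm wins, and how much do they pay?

Vickrey auction (reserve price €79): the highest bid at or above the reserve wins and pays the larger of the second-highest bid and the reserve.
Bids in order: 139 (Cinder) > 108 (Vantage) > 104 (Cobalt) > 100 (Hale) > 91 (Meridian) > 71 (Ember) > …
Highest eligible bid: Cinder at €139.
max(second-highest €108, reserve €79) = €108; the reserve does not bind.

Cinder pays €108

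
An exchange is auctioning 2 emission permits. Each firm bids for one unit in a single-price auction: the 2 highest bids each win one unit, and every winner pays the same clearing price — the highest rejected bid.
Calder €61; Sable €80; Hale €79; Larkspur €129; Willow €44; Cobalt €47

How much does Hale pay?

Hale pays €0

Bids ranked high→low: 129 (Larkspur), 80 (Sable), 79 (Hale), 61 (Calder), …
Top 2: Larkspur, Sable.
First losing bid is Hale's €79, which sets the uniform price.
Hale does not win → pays €0.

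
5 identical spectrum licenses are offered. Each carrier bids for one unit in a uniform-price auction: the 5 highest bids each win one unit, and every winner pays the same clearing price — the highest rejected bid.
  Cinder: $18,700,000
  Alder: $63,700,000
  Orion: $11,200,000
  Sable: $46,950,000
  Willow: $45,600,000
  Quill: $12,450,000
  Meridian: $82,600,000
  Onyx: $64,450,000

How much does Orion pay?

Bids ranked high→low: 82,600,000 (Meridian), 64,450,000 (Onyx), 63,700,000 (Alder), 46,950,000 (Sable), 45,600,000 (Willow), 18,700,000 (Cinder), 12,450,000 (Quill), …
Winners (5 units): Meridian, Onyx, Alder, Sable, Willow.
Highest unsuccessful bid: $18,700,000 → clearing price.
Orion does not win → pays $0.

Orion pays $0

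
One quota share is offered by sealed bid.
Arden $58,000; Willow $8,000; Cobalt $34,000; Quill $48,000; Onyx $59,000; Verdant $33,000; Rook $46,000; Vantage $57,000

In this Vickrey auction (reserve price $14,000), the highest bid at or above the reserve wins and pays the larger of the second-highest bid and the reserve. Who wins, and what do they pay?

Onyx pays $58,000

Bids in order: 59,000 (Onyx) > 58,000 (Arden) > 57,000 (Vantage) > 48,000 (Quill) > 46,000 (Rook) > 34,000 (Cobalt) > …
Onyx has the top bid at or above the reserve ($59,000).
Second-highest bid $58,000 exceeds the reserve $14,000 → payment $58,000.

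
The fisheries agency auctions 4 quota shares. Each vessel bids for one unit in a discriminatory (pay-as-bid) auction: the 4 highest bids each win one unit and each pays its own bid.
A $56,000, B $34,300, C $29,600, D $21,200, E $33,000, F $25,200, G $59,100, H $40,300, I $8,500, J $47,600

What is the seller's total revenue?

Bids ranked high→low: 59,100 (G), 56,000 (A), 47,600 (J), 40,300 (H), 34,300 (B), 33,000 (E), …
Top 4: G, A, J, H.
Total revenue = 59,100 + 56,000 + 47,600 + 40,300 = $203,000.

Total revenue: $203,000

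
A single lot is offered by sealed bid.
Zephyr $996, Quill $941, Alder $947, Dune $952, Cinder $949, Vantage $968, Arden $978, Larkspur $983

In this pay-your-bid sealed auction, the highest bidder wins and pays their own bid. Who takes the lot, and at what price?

Zephyr pays $996

Bids in order: 996 (Zephyr) > 983 (Larkspur) > 978 (Arden) > 968 (Vantage) > 952 (Dune) > 949 (Cinder) > …
Zephyr has the highest bid and pays exactly that: $996.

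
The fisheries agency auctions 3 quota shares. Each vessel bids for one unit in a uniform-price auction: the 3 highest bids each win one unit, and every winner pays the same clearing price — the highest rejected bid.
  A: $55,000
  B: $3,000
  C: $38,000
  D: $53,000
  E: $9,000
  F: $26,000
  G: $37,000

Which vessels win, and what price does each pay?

Ordering the bids: 55,000 (A), 53,000 (D), 38,000 (C), 37,000 (G), 26,000 (F), …
Top 3: A, D, C.
Clearing price = highest rejected bid = $37,000.

A, D, C; each pays $37,000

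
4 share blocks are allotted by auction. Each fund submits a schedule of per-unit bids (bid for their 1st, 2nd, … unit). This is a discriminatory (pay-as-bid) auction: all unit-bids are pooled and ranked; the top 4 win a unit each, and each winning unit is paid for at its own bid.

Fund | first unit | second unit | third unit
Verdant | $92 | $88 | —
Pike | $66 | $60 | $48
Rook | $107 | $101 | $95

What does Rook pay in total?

Merging the schedules and taking the best 4: 107 (Rook-1), 101 (Rook-2), 95 (Rook-3), 92 (Verdant-1)
Next rejected bid: $88 (not a price — pay-as-bid).
Rook's winning unit-bids: 107 + 101 + 95 = $303.

Rook pays $303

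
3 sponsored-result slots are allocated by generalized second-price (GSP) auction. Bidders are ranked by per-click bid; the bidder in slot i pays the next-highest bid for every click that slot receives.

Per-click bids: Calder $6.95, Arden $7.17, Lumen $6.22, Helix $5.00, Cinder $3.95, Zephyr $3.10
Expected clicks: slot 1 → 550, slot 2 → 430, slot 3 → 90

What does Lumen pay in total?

Lumen pays $450.00

Ranked by bid: $7.17 (Arden) > $6.95 (Calder) > $6.22 (Lumen) > $5.00 (Helix) > …
Lumen holds slot 3 → pays next bid $5.00 × 90 clicks = $450.00.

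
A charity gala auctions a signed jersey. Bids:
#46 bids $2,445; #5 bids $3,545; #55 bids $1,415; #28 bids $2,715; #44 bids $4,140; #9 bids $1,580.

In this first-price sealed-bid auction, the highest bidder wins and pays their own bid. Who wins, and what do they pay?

Rule: the highest bidder wins and pays their own bid.
Bids ranked: 4,140 (#44) > 3,545 (#5) > 2,715 (#28) > 2,445 (#46) > 1,580 (#9) > 1,415 (#55)
First-price: #44 pays what they bid, $4,140.

#44 pays $4,140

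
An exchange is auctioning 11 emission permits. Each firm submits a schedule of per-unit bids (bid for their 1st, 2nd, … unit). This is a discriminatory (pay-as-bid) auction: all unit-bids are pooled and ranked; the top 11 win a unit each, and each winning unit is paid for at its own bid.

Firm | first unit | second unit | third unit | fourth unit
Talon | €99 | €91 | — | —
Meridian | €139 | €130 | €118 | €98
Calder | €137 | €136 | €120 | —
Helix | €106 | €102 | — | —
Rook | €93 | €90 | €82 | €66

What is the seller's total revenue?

All unit-bids, highest first — top 11: 139 (Meridian-1), 137 (Calder-1), 136 (Calder-2), 130 (Meridian-2), 120 (Calder-3), 118 (Meridian-3), 106 (Helix-1), 102 (Helix-2), 99 (Talon-1), 98 (Meridian-4), 93 (Rook-1)
Next rejected bid: €91 (not a price — pay-as-bid).
Each winning unit pays its own bid.
Revenue = 139 + 137 + 136 + 130 + 120 + 118 + 106 + 102 + 99 + 98 + 93 = €1,278.

Total revenue: €1,278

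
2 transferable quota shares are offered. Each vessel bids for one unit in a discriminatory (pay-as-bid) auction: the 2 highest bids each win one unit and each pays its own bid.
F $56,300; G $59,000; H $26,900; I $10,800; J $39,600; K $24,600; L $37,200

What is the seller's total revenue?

Total revenue: $115,300

Bids ranked high→low: 59,000 (G), 56,300 (F), 39,600 (J), 37,200 (L), …
The 2 highest are G, F.
Total revenue = 59,000 + 56,300 = $115,300.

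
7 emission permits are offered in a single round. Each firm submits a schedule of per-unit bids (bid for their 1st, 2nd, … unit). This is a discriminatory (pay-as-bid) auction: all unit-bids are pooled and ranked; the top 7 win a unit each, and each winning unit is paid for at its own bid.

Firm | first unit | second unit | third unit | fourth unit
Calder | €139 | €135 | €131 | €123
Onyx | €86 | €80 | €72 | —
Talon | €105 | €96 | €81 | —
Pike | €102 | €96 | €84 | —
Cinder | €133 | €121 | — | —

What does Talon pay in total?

All unit-bids, highest first — top 7: 139 (Calder-1), 135 (Calder-2), 133 (Cinder-1), 131 (Calder-3), 123 (Calder-4), 121 (Cinder-2), 105 (Talon-1)
Next rejected bid: €102 (not a price — pay-as-bid).
Talon's winning unit-bids: 105 = €105.

Talon pays €105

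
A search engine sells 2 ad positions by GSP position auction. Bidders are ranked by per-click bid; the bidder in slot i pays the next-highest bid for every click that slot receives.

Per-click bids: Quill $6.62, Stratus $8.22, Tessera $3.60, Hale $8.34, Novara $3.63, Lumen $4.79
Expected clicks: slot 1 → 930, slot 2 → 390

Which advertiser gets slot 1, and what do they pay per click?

Hale; $8.22 per click

Per-click bids in order: $8.34 (Hale) > $8.22 (Stratus) > $6.62 (Quill) > …
Slot 1 goes to the first-ranked bidder, Hale, who pays the next bid down: $8.22/click.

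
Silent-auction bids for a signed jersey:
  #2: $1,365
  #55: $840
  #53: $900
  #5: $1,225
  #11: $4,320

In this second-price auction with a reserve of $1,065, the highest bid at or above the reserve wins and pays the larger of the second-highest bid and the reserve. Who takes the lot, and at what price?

Sorting bids: 4,320 (#11) > 1,365 (#2) > 1,225 (#5) > 900 (#53) > 840 (#55)
Highest eligible bid: #11 at $4,320.
Second-highest bid $1,365 exceeds the reserve $1,065 → payment $1,365.

#11 pays $1,365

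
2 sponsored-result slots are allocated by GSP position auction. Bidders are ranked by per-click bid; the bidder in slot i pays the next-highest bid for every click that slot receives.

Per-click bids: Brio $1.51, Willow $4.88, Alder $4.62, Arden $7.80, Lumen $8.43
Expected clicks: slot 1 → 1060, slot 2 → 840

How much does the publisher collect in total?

Total revenue: $12367.20

Per-click bids in order: $8.43 (Lumen) > $7.80 (Arden) > $4.88 (Willow) > …
Slot 1: Lumen pays $7.80 × 1060 = $8268.00
Slot 2: Arden pays $4.88 × 840 = $4099.20
Total = $12367.20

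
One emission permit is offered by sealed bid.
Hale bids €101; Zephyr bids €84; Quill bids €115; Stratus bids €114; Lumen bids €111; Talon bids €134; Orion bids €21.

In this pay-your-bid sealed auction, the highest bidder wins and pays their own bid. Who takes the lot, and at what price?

Talon pays €134

Bids in order: 134 (Talon) > 115 (Quill) > 114 (Stratus) > 111 (Lumen) > 101 (Hale) > 84 (Zephyr) > …
First-price: Talon pays what they bid, €134.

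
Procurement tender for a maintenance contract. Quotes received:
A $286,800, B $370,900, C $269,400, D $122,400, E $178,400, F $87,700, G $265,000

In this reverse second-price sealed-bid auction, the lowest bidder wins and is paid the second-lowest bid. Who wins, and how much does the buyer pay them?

Bids ranked: 87,700 (F) < 122,400 (D) < 178,400 (E) < 265,000 (G) < 269,400 (C) < 286,800 (A) < …
F is lowest; is paid the second-lowest bid, $122,400.

F is paid $122,400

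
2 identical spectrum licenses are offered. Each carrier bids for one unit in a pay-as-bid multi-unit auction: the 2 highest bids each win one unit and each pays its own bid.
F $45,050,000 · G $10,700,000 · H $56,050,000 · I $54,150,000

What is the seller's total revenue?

Total revenue: $110,200,000

Ordering the bids: 56,050,000 (H), 54,150,000 (I), 45,050,000 (F), 10,700,000 (G)
Winners (2 units): H, I.
Total revenue = 56,050,000 + 54,150,000 = $110,200,000.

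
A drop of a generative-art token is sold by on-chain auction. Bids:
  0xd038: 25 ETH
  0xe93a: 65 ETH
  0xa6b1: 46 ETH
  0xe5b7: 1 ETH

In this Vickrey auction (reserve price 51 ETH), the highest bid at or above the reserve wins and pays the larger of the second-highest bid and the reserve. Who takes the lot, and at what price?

Sorting bids: 65 (0xe93a) > 46 (0xa6b1) > 25 (0xd038) > 1 (0xe5b7)
Highest eligible bid: 0xe93a at 65 ETH.
max(second-highest 46 ETH, reserve 51 ETH) = 51 ETH.

0xe93a pays 51 ETH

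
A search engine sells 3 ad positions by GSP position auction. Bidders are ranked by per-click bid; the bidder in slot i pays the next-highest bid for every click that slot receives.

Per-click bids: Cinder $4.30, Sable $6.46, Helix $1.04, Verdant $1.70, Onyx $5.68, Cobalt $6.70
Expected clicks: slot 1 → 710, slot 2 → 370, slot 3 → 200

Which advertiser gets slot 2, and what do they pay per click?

Sable; $5.68 per click

Sorting advertisers: $6.70 (Cobalt) > $6.46 (Sable) > $5.68 (Onyx) > $4.30 (Cinder) > …
Slot 2 goes to the second-ranked bidder, Sable, who pays the next bid down: $5.68/click.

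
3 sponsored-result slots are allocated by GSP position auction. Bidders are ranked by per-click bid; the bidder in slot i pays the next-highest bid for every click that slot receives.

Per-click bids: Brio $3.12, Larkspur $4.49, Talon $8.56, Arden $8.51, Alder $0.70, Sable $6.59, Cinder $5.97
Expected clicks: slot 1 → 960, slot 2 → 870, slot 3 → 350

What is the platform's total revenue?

Sorting advertisers: $8.56 (Talon) > $8.51 (Arden) > $6.59 (Sable) > $5.97 (Cinder) > …
Slot 1: Talon pays $8.51 × 960 = $8169.60
Slot 2: Arden pays $6.59 × 870 = $5733.30
Slot 3: Sable pays $5.97 × 350 = $2089.50
Total = $15992.40

Total revenue: $15992.40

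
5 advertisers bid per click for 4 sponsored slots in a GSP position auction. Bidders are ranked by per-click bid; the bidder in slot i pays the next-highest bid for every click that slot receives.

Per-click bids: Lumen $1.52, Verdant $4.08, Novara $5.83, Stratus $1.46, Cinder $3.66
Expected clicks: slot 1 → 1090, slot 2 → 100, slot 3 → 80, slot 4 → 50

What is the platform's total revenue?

Total revenue: $5007.80

Sorting advertisers: $5.83 (Novara) > $4.08 (Verdant) > $3.66 (Cinder) > $1.52 (Lumen) > $1.46 (Stratus)
Slot 1: Novara pays $4.08 × 1090 = $4447.20
Slot 2: Verdant pays $3.66 × 100 = $366.00
Slot 3: Cinder pays $1.52 × 80 = $121.60
Slot 4: Lumen pays $1.46 × 50 = $73.00
Total = $5007.80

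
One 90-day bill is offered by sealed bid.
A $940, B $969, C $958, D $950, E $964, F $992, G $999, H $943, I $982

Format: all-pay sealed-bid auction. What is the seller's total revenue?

Total revenue: $8,697

Bids ranked: 999 (G) > 992 (F) > 982 (I) > 969 (B) > 964 (E) > 958 (C) > …
G wins with the top bid; all bids are sunk regardless.
Every bidder forfeits their bid regardless of winning.
Revenue = 940 + 969 + 958 + 950 + 964 + 992 + 999 + 943 + 982 = $8,697.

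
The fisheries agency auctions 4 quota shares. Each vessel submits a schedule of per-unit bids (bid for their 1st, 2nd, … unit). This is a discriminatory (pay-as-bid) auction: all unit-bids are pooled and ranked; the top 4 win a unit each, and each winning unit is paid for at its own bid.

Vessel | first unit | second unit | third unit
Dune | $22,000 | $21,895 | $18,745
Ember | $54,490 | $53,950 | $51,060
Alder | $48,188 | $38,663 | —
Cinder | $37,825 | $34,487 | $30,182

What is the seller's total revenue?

Merging the schedules and taking the best 4: 54,490 (Ember-1), 53,950 (Ember-2), 51,060 (Ember-3), 48,188 (Alder-1)
Next rejected bid: $38,663 (not a price — pay-as-bid).
Each winning unit pays its own bid.
Revenue = 54,490 + 53,950 + 51,060 + 48,188 = $207,688.

Total revenue: $207,688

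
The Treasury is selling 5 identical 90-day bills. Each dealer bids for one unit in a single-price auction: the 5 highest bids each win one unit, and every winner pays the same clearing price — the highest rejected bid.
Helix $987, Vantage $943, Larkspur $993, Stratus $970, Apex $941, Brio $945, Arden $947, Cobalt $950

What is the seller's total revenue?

Bids ranked high→low: 993 (Larkspur), 987 (Helix), 970 (Stratus), 950 (Cobalt), 947 (Arden), 945 (Brio), 943 (Vantage), …
Top 5: Larkspur, Helix, Stratus, Cobalt, Arden.
Clearing price = highest rejected bid = $945.
Total revenue = 5 × $945 = $4,725.

Total revenue: $4,725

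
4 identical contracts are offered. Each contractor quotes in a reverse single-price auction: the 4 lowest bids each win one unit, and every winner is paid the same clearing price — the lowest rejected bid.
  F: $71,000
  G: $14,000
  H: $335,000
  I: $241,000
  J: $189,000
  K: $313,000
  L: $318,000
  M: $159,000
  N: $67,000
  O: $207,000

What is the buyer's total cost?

Total cost: $756,000

Ordering the bids: 14,000 (G), 67,000 (N), 71,000 (F), 159,000 (M), 189,000 (J), 207,000 (O), …
The 4 lowest are G, N, F, M.
Lowest unsuccessful bid: $189,000 → clearing price.
Total cost = 4 × $189,000 = $756,000.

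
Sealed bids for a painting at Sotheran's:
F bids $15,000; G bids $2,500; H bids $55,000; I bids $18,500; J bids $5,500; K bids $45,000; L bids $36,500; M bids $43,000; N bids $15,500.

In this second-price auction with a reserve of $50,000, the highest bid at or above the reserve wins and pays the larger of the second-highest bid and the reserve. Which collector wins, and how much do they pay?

H pays $50,000

Second-price auction with a reserve of $50,000: the highest bid at or above the reserve wins and pays the larger of the second-highest bid and the reserve.
Bids ranked: 55,000 (H) > 45,000 (K) > 43,000 (M) > 36,500 (L) > 18,500 (I) > 15,500 (N) > …
Highest eligible bid: H at $55,000.
max(second-highest $45,000, reserve $50,000) = $50,000.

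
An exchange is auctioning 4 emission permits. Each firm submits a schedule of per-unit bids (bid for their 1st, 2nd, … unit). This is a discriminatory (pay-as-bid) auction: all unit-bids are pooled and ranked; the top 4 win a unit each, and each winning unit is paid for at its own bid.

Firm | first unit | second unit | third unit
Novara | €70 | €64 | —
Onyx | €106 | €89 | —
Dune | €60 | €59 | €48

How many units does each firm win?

Novara 2, Onyx 2

Merging the schedules and taking the best 4: 106 (Onyx-1), 89 (Onyx-2), 70 (Novara-1), 64 (Novara-2)
Next rejected bid: €60 (not a price — pay-as-bid).
Allocation: Novara 2, Onyx 2.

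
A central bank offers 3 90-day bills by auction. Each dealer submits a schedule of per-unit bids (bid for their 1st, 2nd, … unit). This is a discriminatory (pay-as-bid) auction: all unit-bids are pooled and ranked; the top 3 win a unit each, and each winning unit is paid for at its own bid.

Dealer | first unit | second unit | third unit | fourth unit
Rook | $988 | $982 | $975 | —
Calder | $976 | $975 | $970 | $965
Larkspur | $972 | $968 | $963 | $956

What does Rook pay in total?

Rook pays $1,970

Merging the schedules and taking the best 3: 988 (Rook-1), 982 (Rook-2), 976 (Calder-1)
Next rejected bid: $975 (not a price — pay-as-bid).
Rook's winning unit-bids: 988 + 982 = $1,970.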